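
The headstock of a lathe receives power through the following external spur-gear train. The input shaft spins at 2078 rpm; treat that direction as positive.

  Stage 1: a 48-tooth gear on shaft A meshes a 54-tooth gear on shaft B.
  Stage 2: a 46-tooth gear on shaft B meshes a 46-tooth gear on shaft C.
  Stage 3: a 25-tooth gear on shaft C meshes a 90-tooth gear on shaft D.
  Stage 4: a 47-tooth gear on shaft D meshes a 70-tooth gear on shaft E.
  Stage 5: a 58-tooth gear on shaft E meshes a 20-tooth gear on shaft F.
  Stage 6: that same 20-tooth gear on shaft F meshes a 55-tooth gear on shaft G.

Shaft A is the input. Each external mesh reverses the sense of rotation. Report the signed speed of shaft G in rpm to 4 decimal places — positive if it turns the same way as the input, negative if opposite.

Stage 1 [48T→54T]: ω = 2078.0000×48/54 = 1847.1111 rpm, dir flips to −; running = −1847.1111
Stage 2 [46T→46T]: ω = 1847.1111×46/46 = 1847.1111 rpm, dir flips to +; running = +1847.1111
Stage 3 [25T→90T]: ω = 1847.1111×25/90 = 513.0864 rpm, dir flips to −; running = −513.0864
Stage 4 [47T→70T]: ω = 513.0864×47/70 = 344.5009 rpm, dir flips to +; running = +344.5009
Stage 5 [58T→20T]: ω = 344.5009×58/20 = 999.0526 rpm, dir flips to −; running = −999.0526
Stage 6 [20T→55T]: ω = 999.0526×20/55 = 363.2918 rpm, dir flips to +; running = +363.2918

+363.2918 rpm (same as input, |ω| = 363.2918 rpm)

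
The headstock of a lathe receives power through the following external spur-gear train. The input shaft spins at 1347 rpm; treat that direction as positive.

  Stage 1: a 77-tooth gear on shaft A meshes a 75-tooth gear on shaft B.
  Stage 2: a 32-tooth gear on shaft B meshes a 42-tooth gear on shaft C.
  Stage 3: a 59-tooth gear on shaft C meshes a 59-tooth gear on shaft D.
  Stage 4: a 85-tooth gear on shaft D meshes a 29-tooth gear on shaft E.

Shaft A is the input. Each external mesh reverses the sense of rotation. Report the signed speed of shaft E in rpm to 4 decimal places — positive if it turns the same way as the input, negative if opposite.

Stage 1 [77T→75T]: ω = 1347.0000×77/75 = 1382.9200 rpm, dir flips to −; running = −1382.9200
Stage 2 [32T→42T]: ω = 1382.9200×32/42 = 1053.6533 rpm, dir flips to +; running = +1053.6533
Stage 3 [59T→59T]: ω = 1053.6533×59/59 = 1053.6533 rpm, dir flips to −; running = −1053.6533
Stage 4 [85T→29T]: ω = 1053.6533×85/29 = 3088.2943 rpm, dir flips to +; running = +3088.2943

+3088.2943 rpm (same as input, |ω| = 3088.2943 rpm)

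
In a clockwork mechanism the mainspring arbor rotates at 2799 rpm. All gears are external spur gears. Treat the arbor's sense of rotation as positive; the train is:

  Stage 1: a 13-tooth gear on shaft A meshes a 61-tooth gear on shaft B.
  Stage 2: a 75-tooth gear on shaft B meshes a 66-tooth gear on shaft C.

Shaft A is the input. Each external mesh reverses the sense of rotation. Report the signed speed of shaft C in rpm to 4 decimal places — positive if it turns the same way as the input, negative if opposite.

+677.8502 rpm (same as input, |ω| = 677.8502 rpm)

Stage 1 [13T→61T]: ω = 2799.0000×13/61 = 596.5082 rpm, dir flips to −; running = −596.5082
Stage 2 [75T→66T]: ω = 596.5082×75/66 = 677.8502 rpm, dir flips to +; running = +677.8502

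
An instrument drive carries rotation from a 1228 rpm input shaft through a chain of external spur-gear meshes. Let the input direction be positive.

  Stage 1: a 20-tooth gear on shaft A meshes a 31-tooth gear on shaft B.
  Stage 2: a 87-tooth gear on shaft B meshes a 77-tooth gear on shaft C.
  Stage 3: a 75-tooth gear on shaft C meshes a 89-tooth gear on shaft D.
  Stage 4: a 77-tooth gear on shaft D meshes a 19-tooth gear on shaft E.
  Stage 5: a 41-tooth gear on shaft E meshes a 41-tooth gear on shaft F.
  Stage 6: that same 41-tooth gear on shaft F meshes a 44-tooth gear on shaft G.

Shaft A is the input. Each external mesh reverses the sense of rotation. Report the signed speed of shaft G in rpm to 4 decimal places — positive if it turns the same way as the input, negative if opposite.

+2848.6216 rpm (same as input, |ω| = 2848.6216 rpm)

Stage 1 [20T→31T]: ω = 1228.0000×20/31 = 792.2581 rpm, dir flips to −; running = −792.2581
Stage 2 [87T→77T]: ω = 792.2581×87/77 = 895.1487 rpm, dir flips to +; running = +895.1487
Stage 3 [75T→89T]: ω = 895.1487×75/89 = 754.3388 rpm, dir flips to −; running = −754.3388
Stage 4 [77T→19T]: ω = 754.3388×77/19 = 3057.0573 rpm, dir flips to +; running = +3057.0573
Stage 5 [41T→41T]: ω = 3057.0573×41/41 = 3057.0573 rpm, dir flips to −; running = −3057.0573
Stage 6 [41T→44T]: ω = 3057.0573×41/44 = 2848.6216 rpm, dir flips to +; running = +2848.6216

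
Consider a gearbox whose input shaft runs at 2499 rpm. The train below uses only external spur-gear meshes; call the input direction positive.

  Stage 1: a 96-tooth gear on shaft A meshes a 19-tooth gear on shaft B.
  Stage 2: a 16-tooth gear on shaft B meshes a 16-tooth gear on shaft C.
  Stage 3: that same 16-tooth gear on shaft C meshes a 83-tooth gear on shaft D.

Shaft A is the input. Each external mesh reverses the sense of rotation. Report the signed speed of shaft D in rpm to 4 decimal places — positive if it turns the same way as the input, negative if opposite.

Stage 1 [96T→19T]: ω = 2499.0000×96/19 = 12626.5263 rpm, dir flips to −; running = −12626.5263
Stage 2 [16T→16T]: ω = 12626.5263×16/16 = 12626.5263 rpm, dir flips to +; running = +12626.5263
Stage 3 [16T→83T]: ω = 12626.5263×16/83 = 2434.0292 rpm, dir flips to −; running = −2434.0292

-2434.0292 rpm (opposite to input, |ω| = 2434.0292 rpm)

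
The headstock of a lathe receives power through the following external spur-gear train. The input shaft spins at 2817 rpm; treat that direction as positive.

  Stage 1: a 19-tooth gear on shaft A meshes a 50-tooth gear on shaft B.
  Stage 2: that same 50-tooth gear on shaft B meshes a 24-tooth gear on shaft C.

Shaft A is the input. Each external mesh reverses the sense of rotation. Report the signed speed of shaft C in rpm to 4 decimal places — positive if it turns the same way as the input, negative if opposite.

+2230.1250 rpm (same as input, |ω| = 2230.1250 rpm)

Stage 1 [19T→50T]: ω = 2817.0000×19/50 = 1070.4600 rpm, dir flips to −; running = −1070.4600
Stage 2 [50T→24T]: ω = 1070.4600×50/24 = 2230.1250 rpm, dir flips to +; running = +2230.1250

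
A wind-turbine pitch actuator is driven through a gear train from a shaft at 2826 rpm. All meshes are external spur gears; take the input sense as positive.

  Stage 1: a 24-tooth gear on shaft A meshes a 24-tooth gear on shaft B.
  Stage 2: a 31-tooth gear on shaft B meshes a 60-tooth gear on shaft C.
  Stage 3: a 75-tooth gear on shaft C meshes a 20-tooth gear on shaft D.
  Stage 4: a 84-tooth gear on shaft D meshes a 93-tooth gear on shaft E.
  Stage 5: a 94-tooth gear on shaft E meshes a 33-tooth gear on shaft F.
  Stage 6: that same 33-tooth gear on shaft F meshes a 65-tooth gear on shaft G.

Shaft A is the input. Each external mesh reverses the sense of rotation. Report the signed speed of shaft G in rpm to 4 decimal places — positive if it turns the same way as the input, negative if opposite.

+7151.9538 rpm (same as input, |ω| = 7151.9538 rpm)

Stage 1 [24T→24T]: ω = 2826.0000×24/24 = 2826.0000 rpm, dir flips to −; running = −2826.0000
Stage 2 [31T→60T]: ω = 2826.0000×31/60 = 1460.1000 rpm, dir flips to +; running = +1460.1000
Stage 3 [75T→20T]: ω = 1460.1000×75/20 = 5475.3750 rpm, dir flips to −; running = −5475.3750
Stage 4 [84T→93T]: ω = 5475.3750×84/93 = 4945.5000 rpm, dir flips to +; running = +4945.5000
Stage 5 [94T→33T]: ω = 4945.5000×94/33 = 14087.1818 rpm, dir flips to −; running = −14087.1818
Stage 6 [33T→65T]: ω = 14087.1818×33/65 = 7151.9538 rpm, dir flips to +; running = +7151.9538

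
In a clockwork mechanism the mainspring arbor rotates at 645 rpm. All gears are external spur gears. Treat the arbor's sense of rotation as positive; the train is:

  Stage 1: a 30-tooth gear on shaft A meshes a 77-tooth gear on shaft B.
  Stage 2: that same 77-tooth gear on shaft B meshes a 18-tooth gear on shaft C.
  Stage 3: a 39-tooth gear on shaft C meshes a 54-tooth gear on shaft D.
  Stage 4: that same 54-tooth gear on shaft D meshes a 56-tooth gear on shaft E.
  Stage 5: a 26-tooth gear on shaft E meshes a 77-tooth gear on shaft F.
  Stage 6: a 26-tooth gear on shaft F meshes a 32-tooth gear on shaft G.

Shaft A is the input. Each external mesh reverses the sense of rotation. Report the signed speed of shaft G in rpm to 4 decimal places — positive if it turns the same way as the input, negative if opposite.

Stage 1 [30T→77T]: ω = 645.0000×30/77 = 251.2987 rpm, dir flips to −; running = −251.2987
Stage 2 [77T→18T]: ω = 251.2987×77/18 = 1075.0000 rpm, dir flips to +; running = +1075.0000
Stage 3 [39T→54T]: ω = 1075.0000×39/54 = 776.3889 rpm, dir flips to −; running = −776.3889
Stage 4 [54T→56T]: ω = 776.3889×54/56 = 748.6607 rpm, dir flips to +; running = +748.6607
Stage 5 [26T→77T]: ω = 748.6607×26/77 = 252.7945 rpm, dir flips to −; running = −252.7945
Stage 6 [26T→32T]: ω = 252.7945×26/32 = 205.3956 rpm, dir flips to +; running = +205.3956

+205.3956 rpm (same as input, |ω| = 205.3956 rpm)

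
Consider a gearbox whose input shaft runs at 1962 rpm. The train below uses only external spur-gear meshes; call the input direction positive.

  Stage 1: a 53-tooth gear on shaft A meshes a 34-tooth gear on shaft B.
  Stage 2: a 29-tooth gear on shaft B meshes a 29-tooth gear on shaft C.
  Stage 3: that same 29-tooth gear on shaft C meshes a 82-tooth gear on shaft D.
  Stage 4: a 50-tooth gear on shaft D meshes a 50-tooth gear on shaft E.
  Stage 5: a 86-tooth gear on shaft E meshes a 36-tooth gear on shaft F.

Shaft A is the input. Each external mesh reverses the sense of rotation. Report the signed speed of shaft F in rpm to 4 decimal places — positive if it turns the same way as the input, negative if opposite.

-2583.9021 rpm (opposite to input, |ω| = 2583.9021 rpm)

Stage 1 [53T→34T]: ω = 1962.0000×53/34 = 3058.4118 rpm, dir flips to −; running = −3058.4118
Stage 2 [29T→29T]: ω = 3058.4118×29/29 = 3058.4118 rpm, dir flips to +; running = +3058.4118
Stage 3 [29T→82T]: ω = 3058.4118×29/82 = 1081.6334 rpm, dir flips to −; running = −1081.6334
Stage 4 [50T→50T]: ω = 1081.6334×50/50 = 1081.6334 rpm, dir flips to +; running = +1081.6334
Stage 5 [86T→36T]: ω = 1081.6334×86/36 = 2583.9021 rpm, dir flips to −; running = −2583.9021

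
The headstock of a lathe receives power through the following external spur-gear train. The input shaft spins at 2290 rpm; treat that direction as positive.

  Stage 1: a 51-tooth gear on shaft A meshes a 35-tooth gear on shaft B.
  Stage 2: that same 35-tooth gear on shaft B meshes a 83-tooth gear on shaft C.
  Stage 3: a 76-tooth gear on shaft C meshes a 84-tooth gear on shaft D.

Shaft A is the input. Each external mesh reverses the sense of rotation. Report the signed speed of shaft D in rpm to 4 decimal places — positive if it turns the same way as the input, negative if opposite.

Stage 1 [51T→35T]: ω = 2290.0000×51/35 = 3336.8571 rpm, dir flips to −; running = −3336.8571
Stage 2 [35T→83T]: ω = 3336.8571×35/83 = 1407.1084 rpm, dir flips to +; running = +1407.1084
Stage 3 [76T→84T]: ω = 1407.1084×76/84 = 1273.0981 rpm, dir flips to −; running = −1273.0981

-1273.0981 rpm (opposite to input, |ω| = 1273.0981 rpm)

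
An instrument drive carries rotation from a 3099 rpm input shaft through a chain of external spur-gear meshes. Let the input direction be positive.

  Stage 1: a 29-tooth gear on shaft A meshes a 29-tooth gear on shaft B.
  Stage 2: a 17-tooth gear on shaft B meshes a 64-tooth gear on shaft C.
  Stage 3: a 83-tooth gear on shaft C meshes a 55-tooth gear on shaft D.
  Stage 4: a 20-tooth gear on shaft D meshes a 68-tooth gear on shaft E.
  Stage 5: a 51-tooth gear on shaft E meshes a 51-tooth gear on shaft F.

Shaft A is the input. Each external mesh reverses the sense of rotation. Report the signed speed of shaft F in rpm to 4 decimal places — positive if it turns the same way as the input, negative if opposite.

Stage 1 [29T→29T]: ω = 3099.0000×29/29 = 3099.0000 rpm, dir flips to −; running = −3099.0000
Stage 2 [17T→64T]: ω = 3099.0000×17/64 = 823.1719 rpm, dir flips to +; running = +823.1719
Stage 3 [83T→55T]: ω = 823.1719×83/55 = 1242.2412 rpm, dir flips to −; running = −1242.2412
Stage 4 [20T→68T]: ω = 1242.2412×20/68 = 365.3651 rpm, dir flips to +; running = +365.3651
Stage 5 [51T→51T]: ω = 365.3651×51/51 = 365.3651 rpm, dir flips to −; running = −365.3651

-365.3651 rpm (opposite to input, |ω| = 365.3651 rpm)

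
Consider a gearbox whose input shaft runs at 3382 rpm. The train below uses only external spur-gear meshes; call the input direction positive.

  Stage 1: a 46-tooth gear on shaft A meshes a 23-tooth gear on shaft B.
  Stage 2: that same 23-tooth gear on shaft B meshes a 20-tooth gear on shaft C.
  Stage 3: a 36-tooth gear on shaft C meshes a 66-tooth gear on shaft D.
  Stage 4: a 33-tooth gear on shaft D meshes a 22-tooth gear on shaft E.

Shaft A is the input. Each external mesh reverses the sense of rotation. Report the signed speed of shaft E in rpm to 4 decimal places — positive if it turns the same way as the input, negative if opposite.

+6364.3091 rpm (same as input, |ω| = 6364.3091 rpm)

Stage 1 [46T→23T]: ω = 3382.0000×46/23 = 6764.0000 rpm, dir flips to −; running = −6764.0000
Stage 2 [23T→20T]: ω = 6764.0000×23/20 = 7778.6000 rpm, dir flips to +; running = +7778.6000
Stage 3 [36T→66T]: ω = 7778.6000×36/66 = 4242.8727 rpm, dir flips to −; running = −4242.8727
Stage 4 [33T→22T]: ω = 4242.8727×33/22 = 6364.3091 rpm, dir flips to +; running = +6364.3091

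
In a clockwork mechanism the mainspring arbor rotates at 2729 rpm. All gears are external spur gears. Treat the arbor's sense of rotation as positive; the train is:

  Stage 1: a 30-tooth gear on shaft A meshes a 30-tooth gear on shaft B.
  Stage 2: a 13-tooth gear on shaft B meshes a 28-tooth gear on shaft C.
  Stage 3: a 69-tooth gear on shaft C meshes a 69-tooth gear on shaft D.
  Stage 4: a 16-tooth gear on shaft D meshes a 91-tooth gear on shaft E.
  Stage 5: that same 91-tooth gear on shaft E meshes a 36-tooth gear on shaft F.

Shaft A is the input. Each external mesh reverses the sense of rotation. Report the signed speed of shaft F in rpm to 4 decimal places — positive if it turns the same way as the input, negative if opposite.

Stage 1 [30T→30T]: ω = 2729.0000×30/30 = 2729.0000 rpm, dir flips to −; running = −2729.0000
Stage 2 [13T→28T]: ω = 2729.0000×13/28 = 1267.0357 rpm, dir flips to +; running = +1267.0357
Stage 3 [69T→69T]: ω = 1267.0357×69/69 = 1267.0357 rpm, dir flips to −; running = −1267.0357
Stage 4 [16T→91T]: ω = 1267.0357×16/91 = 222.7755 rpm, dir flips to +; running = +222.7755
Stage 5 [91T→36T]: ω = 222.7755×91/36 = 563.1270 rpm, dir flips to −; running = −563.1270

-563.1270 rpm (opposite to input, |ω| = 563.1270 rpm)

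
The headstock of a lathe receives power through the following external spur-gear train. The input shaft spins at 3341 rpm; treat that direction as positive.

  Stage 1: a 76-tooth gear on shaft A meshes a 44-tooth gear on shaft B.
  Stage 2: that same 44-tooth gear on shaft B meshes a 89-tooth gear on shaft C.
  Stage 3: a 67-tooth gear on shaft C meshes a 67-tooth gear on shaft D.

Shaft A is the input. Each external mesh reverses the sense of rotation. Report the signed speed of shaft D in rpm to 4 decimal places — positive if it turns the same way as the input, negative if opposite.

-2852.9888 rpm (opposite to input, |ω| = 2852.9888 rpm)

Stage 1 [76T→44T]: ω = 3341.0000×76/44 = 5770.8182 rpm, dir flips to −; running = −5770.8182
Stage 2 [44T→89T]: ω = 5770.8182×44/89 = 2852.9888 rpm, dir flips to +; running = +2852.9888
Stage 3 [67T→67T]: ω = 2852.9888×67/67 = 2852.9888 rpm, dir flips to −; running = −2852.9888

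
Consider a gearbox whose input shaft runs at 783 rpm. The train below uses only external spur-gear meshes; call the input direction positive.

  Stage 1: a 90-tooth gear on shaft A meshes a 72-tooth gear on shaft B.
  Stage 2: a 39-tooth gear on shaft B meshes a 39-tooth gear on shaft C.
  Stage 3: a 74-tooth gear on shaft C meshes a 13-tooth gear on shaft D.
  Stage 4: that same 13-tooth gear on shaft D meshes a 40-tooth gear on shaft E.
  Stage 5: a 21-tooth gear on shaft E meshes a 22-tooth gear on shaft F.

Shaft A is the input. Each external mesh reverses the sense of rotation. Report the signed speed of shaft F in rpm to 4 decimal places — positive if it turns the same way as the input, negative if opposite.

Stage 1 [90T→72T]: ω = 783.0000×90/72 = 978.7500 rpm, dir flips to −; running = −978.7500
Stage 2 [39T→39T]: ω = 978.7500×39/39 = 978.7500 rpm, dir flips to +; running = +978.7500
Stage 3 [74T→13T]: ω = 978.7500×74/13 = 5571.3462 rpm, dir flips to −; running = −5571.3462
Stage 4 [13T→40T]: ω = 5571.3462×13/40 = 1810.6875 rpm, dir flips to +; running = +1810.6875
Stage 5 [21T→22T]: ω = 1810.6875×21/22 = 1728.3835 rpm, dir flips to −; running = −1728.3835

-1728.3835 rpm (opposite to input, |ω| = 1728.3835 rpm)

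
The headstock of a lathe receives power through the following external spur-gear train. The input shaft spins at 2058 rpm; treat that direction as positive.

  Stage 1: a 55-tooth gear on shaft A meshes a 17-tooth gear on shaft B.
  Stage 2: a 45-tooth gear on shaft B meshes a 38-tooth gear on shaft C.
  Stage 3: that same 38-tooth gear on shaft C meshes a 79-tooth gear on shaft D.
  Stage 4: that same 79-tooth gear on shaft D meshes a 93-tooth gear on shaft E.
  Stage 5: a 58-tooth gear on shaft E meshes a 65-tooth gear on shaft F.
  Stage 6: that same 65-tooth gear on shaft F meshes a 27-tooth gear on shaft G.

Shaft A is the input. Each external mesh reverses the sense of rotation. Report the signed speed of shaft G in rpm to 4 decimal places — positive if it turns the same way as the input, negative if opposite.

Stage 1 [55T→17T]: ω = 2058.0000×55/17 = 6658.2353 rpm, dir flips to −; running = −6658.2353
Stage 2 [45T→38T]: ω = 6658.2353×45/38 = 7884.7523 rpm, dir flips to +; running = +7884.7523
Stage 3 [38T→79T]: ω = 7884.7523×38/79 = 3792.6657 rpm, dir flips to −; running = −3792.6657
Stage 4 [79T→93T]: ω = 3792.6657×79/93 = 3221.7268 rpm, dir flips to +; running = +3221.7268
Stage 5 [58T→65T]: ω = 3221.7268×58/65 = 2874.7716 rpm, dir flips to −; running = −2874.7716
Stage 6 [65T→27T]: ω = 2874.7716×65/27 = 6920.7464 rpm, dir flips to +; running = +6920.7464

+6920.7464 rpm (same as input, |ω| = 6920.7464 rpm)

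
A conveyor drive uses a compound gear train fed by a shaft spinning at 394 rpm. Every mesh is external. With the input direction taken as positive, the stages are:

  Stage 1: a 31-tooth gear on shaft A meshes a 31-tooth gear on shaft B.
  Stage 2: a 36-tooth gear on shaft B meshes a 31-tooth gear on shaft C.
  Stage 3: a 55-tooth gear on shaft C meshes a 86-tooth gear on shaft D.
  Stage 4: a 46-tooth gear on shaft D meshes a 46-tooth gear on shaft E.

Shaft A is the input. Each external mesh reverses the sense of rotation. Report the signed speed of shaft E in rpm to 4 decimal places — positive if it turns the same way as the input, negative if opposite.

Stage 1 [31T→31T]: ω = 394.0000×31/31 = 394.0000 rpm, dir flips to −; running = −394.0000
Stage 2 [36T→31T]: ω = 394.0000×36/31 = 457.5484 rpm, dir flips to +; running = +457.5484
Stage 3 [55T→86T]: ω = 457.5484×55/86 = 292.6182 rpm, dir flips to −; running = −292.6182
Stage 4 [46T→46T]: ω = 292.6182×46/46 = 292.6182 rpm, dir flips to +; running = +292.6182

+292.6182 rpm (same as input, |ω| = 292.6182 rpm)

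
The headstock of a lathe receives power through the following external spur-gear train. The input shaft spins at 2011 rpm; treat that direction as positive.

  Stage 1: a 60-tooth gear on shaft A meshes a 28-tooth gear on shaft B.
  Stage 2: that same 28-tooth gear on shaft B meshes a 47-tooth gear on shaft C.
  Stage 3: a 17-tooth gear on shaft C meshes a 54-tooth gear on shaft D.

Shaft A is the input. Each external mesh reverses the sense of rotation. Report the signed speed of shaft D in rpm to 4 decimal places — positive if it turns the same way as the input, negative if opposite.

Stage 1 [60T→28T]: ω = 2011.0000×60/28 = 4309.2857 rpm, dir flips to −; running = −4309.2857
Stage 2 [28T→47T]: ω = 4309.2857×28/47 = 2567.2340 rpm, dir flips to +; running = +2567.2340
Stage 3 [17T→54T]: ω = 2567.2340×17/54 = 808.2033 rpm, dir flips to −; running = −808.2033

-808.2033 rpm (opposite to input, |ω| = 808.2033 rpm)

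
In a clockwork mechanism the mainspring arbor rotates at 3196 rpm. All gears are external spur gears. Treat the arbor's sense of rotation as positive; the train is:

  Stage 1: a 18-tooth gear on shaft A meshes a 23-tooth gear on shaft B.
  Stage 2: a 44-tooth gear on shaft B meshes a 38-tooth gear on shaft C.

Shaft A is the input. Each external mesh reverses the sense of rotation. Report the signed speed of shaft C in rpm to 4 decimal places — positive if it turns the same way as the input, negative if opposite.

Stage 1 [18T→23T]: ω = 3196.0000×18/23 = 2501.2174 rpm, dir flips to −; running = −2501.2174
Stage 2 [44T→38T]: ω = 2501.2174×44/38 = 2896.1465 rpm, dir flips to +; running = +2896.1465

+2896.1465 rpm (same as input, |ω| = 2896.1465 rpm)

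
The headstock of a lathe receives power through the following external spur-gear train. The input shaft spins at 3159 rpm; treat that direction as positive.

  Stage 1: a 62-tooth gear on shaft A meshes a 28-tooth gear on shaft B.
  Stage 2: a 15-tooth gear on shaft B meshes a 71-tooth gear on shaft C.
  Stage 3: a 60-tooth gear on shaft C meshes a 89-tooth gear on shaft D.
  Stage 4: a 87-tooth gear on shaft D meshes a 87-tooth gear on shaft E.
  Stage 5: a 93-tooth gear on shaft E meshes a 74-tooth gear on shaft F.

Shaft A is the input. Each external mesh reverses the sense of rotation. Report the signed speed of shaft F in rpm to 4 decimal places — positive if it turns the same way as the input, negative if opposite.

Stage 1 [62T→28T]: ω = 3159.0000×62/28 = 6994.9286 rpm, dir flips to −; running = −6994.9286
Stage 2 [15T→71T]: ω = 6994.9286×15/71 = 1477.8018 rpm, dir flips to +; running = +1477.8018
Stage 3 [60T→89T]: ω = 1477.8018×60/89 = 996.2709 rpm, dir flips to −; running = −996.2709
Stage 4 [87T→87T]: ω = 996.2709×87/87 = 996.2709 rpm, dir flips to +; running = +996.2709
Stage 5 [93T→74T]: ω = 996.2709×93/74 = 1252.0702 rpm, dir flips to −; running = −1252.0702

-1252.0702 rpm (opposite to input, |ω| = 1252.0702 rpm)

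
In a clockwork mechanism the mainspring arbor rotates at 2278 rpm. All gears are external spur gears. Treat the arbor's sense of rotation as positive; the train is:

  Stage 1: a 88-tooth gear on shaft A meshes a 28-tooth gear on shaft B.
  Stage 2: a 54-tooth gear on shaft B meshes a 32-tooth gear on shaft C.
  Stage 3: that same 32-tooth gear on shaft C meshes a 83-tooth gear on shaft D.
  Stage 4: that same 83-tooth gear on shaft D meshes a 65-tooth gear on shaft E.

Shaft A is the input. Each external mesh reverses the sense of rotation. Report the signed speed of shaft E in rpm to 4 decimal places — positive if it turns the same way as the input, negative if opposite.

+5947.8330 rpm (same as input, |ω| = 5947.8330 rpm)

Stage 1 [88T→28T]: ω = 2278.0000×88/28 = 7159.4286 rpm, dir flips to −; running = −7159.4286
Stage 2 [54T→32T]: ω = 7159.4286×54/32 = 12081.5357 rpm, dir flips to +; running = +12081.5357
Stage 3 [32T→83T]: ω = 12081.5357×32/83 = 4657.9415 rpm, dir flips to −; running = −4657.9415
Stage 4 [83T→65T]: ω = 4657.9415×83/65 = 5947.8330 rpm, dir flips to +; running = +5947.8330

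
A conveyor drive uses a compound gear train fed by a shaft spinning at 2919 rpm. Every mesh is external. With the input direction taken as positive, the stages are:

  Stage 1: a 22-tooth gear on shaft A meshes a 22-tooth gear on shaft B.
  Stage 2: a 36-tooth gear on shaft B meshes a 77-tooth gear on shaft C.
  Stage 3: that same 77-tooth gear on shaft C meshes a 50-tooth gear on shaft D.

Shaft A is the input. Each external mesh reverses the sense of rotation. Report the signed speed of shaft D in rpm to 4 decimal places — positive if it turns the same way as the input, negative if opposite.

-2101.6800 rpm (opposite to input, |ω| = 2101.6800 rpm)

Stage 1 [22T→22T]: ω = 2919.0000×22/22 = 2919.0000 rpm, dir flips to −; running = −2919.0000
Stage 2 [36T→77T]: ω = 2919.0000×36/77 = 1364.7273 rpm, dir flips to +; running = +1364.7273
Stage 3 [77T→50T]: ω = 1364.7273×77/50 = 2101.6800 rpm, dir flips to −; running = −2101.6800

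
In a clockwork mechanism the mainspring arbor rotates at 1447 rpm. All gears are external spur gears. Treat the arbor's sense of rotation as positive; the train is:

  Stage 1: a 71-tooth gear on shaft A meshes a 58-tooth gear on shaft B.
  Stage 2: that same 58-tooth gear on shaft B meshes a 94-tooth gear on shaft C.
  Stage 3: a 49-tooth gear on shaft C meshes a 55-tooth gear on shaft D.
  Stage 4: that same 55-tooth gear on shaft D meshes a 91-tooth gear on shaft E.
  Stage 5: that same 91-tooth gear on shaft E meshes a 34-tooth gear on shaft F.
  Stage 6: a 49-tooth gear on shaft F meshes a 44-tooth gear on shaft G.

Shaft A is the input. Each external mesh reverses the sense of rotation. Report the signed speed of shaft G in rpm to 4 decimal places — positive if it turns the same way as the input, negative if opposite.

+1754.1212 rpm (same as input, |ω| = 1754.1212 rpm)

Stage 1 [71T→58T]: ω = 1447.0000×71/58 = 1771.3276 rpm, dir flips to −; running = −1771.3276
Stage 2 [58T→94T]: ω = 1771.3276×58/94 = 1092.9468 rpm, dir flips to +; running = +1092.9468
Stage 3 [49T→55T]: ω = 1092.9468×49/55 = 973.7162 rpm, dir flips to −; running = −973.7162
Stage 4 [55T→91T]: ω = 973.7162×55/91 = 588.5098 rpm, dir flips to +; running = +588.5098
Stage 5 [91T→34T]: ω = 588.5098×91/34 = 1575.1292 rpm, dir flips to −; running = −1575.1292
Stage 6 [49T→44T]: ω = 1575.1292×49/44 = 1754.1212 rpm, dir flips to +; running = +1754.1212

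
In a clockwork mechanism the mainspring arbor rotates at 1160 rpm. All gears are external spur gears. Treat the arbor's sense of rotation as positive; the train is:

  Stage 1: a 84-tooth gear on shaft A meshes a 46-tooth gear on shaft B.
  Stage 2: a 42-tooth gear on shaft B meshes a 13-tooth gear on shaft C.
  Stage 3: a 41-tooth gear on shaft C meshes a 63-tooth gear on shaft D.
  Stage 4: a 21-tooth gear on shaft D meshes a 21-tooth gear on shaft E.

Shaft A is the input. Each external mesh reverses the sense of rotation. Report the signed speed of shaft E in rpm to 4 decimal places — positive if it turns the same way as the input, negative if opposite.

Stage 1 [84T→46T]: ω = 1160.0000×84/46 = 2118.2609 rpm, dir flips to −; running = −2118.2609
Stage 2 [42T→13T]: ω = 2118.2609×42/13 = 6843.6120 rpm, dir flips to +; running = +6843.6120
Stage 3 [41T→63T]: ω = 6843.6120×41/63 = 4453.7793 rpm, dir flips to −; running = −4453.7793
Stage 4 [21T→21T]: ω = 4453.7793×21/21 = 4453.7793 rpm, dir flips to +; running = +4453.7793

+4453.7793 rpm (same as input, |ω| = 4453.7793 rpm)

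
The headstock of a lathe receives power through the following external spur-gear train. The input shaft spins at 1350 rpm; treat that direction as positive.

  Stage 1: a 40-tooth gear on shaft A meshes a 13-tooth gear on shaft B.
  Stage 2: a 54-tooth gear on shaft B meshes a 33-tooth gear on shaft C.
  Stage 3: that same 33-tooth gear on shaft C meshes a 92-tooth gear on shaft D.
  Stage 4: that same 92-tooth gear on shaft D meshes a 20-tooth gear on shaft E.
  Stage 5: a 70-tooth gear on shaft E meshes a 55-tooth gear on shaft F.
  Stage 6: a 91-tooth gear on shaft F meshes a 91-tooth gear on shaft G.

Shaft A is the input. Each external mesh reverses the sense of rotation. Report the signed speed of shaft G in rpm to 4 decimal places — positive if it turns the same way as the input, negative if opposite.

Stage 1 [40T→13T]: ω = 1350.0000×40/13 = 4153.8462 rpm, dir flips to −; running = −4153.8462
Stage 2 [54T→33T]: ω = 4153.8462×54/33 = 6797.2028 rpm, dir flips to +; running = +6797.2028
Stage 3 [33T→92T]: ω = 6797.2028×33/92 = 2438.1271 rpm, dir flips to −; running = −2438.1271
Stage 4 [92T→20T]: ω = 2438.1271×92/20 = 11215.3846 rpm, dir flips to +; running = +11215.3846
Stage 5 [70T→55T]: ω = 11215.3846×70/55 = 14274.1259 rpm, dir flips to −; running = −14274.1259
Stage 6 [91T→91T]: ω = 14274.1259×91/91 = 14274.1259 rpm, dir flips to +; running = +14274.1259

+14274.1259 rpm (same as input, |ω| = 14274.1259 rpm)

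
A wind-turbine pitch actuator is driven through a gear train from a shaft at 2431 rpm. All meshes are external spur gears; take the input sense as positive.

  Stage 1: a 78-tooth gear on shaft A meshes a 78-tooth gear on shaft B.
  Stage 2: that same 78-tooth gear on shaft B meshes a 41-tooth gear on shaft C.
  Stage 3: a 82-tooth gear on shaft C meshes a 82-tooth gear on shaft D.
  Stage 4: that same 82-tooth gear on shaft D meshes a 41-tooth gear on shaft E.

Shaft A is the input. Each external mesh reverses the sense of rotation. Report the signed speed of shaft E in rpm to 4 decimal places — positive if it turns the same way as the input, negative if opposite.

Stage 1 [78T→78T]: ω = 2431.0000×78/78 = 2431.0000 rpm, dir flips to −; running = −2431.0000
Stage 2 [78T→41T]: ω = 2431.0000×78/41 = 4624.8293 rpm, dir flips to +; running = +4624.8293
Stage 3 [82T→82T]: ω = 4624.8293×82/82 = 4624.8293 rpm, dir flips to −; running = −4624.8293
Stage 4 [82T→41T]: ω = 4624.8293×82/41 = 9249.6585 rpm, dir flips to +; running = +9249.6585

+9249.6585 rpm (same as input, |ω| = 9249.6585 rpm)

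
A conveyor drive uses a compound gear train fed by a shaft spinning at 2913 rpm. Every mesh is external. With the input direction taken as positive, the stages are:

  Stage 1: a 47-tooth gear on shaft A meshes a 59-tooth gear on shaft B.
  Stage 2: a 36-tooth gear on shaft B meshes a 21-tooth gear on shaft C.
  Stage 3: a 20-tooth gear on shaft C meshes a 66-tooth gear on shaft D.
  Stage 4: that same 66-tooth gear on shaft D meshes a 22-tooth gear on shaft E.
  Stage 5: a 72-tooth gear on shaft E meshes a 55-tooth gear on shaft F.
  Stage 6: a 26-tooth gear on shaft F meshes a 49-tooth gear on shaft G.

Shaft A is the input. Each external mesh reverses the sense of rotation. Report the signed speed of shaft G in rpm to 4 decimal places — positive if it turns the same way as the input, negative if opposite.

+2512.0248 rpm (same as input, |ω| = 2512.0248 rpm)

Stage 1 [47T→59T]: ω = 2913.0000×47/59 = 2320.5254 rpm, dir flips to −; running = −2320.5254
Stage 2 [36T→21T]: ω = 2320.5254×36/21 = 3978.0436 rpm, dir flips to +; running = +3978.0436
Stage 3 [20T→66T]: ω = 3978.0436×20/66 = 1205.4678 rpm, dir flips to −; running = −1205.4678
Stage 4 [66T→22T]: ω = 1205.4678×66/22 = 3616.4033 rpm, dir flips to +; running = +3616.4033
Stage 5 [72T→55T]: ω = 3616.4033×72/55 = 4734.2006 rpm, dir flips to −; running = −4734.2006
Stage 6 [26T→49T]: ω = 4734.2006×26/49 = 2512.0248 rpm, dir flips to +; running = +2512.0248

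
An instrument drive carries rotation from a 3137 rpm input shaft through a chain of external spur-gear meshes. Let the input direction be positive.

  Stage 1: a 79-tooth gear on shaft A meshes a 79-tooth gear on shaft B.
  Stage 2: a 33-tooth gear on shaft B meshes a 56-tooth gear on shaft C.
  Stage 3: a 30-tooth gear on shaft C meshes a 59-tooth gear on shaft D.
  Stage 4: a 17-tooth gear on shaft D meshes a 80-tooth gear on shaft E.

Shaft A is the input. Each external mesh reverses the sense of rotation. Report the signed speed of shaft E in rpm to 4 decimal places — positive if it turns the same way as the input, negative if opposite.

+199.7416 rpm (same as input, |ω| = 199.7416 rpm)

Stage 1 [79T→79T]: ω = 3137.0000×79/79 = 3137.0000 rpm, dir flips to −; running = −3137.0000
Stage 2 [33T→56T]: ω = 3137.0000×33/56 = 1848.5893 rpm, dir flips to +; running = +1848.5893
Stage 3 [30T→59T]: ω = 1848.5893×30/59 = 939.9607 rpm, dir flips to −; running = −939.9607
Stage 4 [17T→80T]: ω = 939.9607×17/80 = 199.7416 rpm, dir flips to +; running = +199.7416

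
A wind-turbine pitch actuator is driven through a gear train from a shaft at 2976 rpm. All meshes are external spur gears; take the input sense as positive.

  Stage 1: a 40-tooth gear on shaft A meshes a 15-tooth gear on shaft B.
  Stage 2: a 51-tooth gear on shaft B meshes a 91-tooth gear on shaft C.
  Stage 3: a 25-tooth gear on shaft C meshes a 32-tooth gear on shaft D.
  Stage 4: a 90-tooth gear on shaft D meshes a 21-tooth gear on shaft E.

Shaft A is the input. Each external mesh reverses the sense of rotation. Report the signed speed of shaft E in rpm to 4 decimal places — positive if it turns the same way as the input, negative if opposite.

+14891.6797 rpm (same as input, |ω| = 14891.6797 rpm)

Stage 1 [40T→15T]: ω = 2976.0000×40/15 = 7936.0000 rpm, dir flips to −; running = −7936.0000
Stage 2 [51T→91T]: ω = 7936.0000×51/91 = 4447.6484 rpm, dir flips to +; running = +4447.6484
Stage 3 [25T→32T]: ω = 4447.6484×25/32 = 3474.7253 rpm, dir flips to −; running = −3474.7253
Stage 4 [90T→21T]: ω = 3474.7253×90/21 = 14891.6797 rpm, dir flips to +; running = +14891.6797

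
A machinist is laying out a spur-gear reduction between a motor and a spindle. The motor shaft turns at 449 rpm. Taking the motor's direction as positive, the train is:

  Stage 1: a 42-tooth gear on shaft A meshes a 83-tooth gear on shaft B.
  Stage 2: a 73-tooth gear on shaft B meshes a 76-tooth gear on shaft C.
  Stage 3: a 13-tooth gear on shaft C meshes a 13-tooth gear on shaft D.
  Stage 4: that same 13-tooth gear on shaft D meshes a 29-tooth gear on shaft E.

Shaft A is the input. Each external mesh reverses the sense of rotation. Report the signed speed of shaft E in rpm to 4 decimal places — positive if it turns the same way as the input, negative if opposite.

+97.8300 rpm (same as input, |ω| = 97.8300 rpm)

Stage 1 [42T→83T]: ω = 449.0000×42/83 = 227.2048 rpm, dir flips to −; running = −227.2048
Stage 2 [73T→76T]: ω = 227.2048×73/76 = 218.2362 rpm, dir flips to +; running = +218.2362
Stage 3 [13T→13T]: ω = 218.2362×13/13 = 218.2362 rpm, dir flips to −; running = −218.2362
Stage 4 [13T→29T]: ω = 218.2362×13/29 = 97.8300 rpm, dir flips to +; running = +97.8300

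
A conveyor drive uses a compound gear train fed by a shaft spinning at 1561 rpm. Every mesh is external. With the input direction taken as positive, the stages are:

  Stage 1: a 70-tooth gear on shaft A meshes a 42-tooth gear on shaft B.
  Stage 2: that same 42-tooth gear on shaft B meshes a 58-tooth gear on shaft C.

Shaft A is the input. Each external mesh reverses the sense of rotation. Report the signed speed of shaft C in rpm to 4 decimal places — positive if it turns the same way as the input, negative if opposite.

+1883.9655 rpm (same as input, |ω| = 1883.9655 rpm)

Stage 1 [70T→42T]: ω = 1561.0000×70/42 = 2601.6667 rpm, dir flips to −; running = −2601.6667
Stage 2 [42T→58T]: ω = 2601.6667×42/58 = 1883.9655 rpm, dir flips to +; running = +1883.9655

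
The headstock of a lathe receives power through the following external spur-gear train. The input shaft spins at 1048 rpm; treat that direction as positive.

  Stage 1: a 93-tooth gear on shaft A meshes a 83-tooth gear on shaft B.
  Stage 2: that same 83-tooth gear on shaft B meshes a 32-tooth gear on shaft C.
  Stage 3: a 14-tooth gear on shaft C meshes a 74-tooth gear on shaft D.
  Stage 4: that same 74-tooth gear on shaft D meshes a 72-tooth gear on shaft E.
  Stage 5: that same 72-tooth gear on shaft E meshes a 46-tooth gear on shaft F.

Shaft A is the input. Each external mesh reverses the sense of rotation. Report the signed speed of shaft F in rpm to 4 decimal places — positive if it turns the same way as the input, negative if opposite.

-926.9674 rpm (opposite to input, |ω| = 926.9674 rpm)

Stage 1 [93T→83T]: ω = 1048.0000×93/83 = 1174.2651 rpm, dir flips to −; running = −1174.2651
Stage 2 [83T→32T]: ω = 1174.2651×83/32 = 3045.7500 rpm, dir flips to +; running = +3045.7500
Stage 3 [14T→74T]: ω = 3045.7500×14/74 = 576.2230 rpm, dir flips to −; running = −576.2230
Stage 4 [74T→72T]: ω = 576.2230×74/72 = 592.2292 rpm, dir flips to +; running = +592.2292
Stage 5 [72T→46T]: ω = 592.2292×72/46 = 926.9674 rpm, dir flips to −; running = −926.9674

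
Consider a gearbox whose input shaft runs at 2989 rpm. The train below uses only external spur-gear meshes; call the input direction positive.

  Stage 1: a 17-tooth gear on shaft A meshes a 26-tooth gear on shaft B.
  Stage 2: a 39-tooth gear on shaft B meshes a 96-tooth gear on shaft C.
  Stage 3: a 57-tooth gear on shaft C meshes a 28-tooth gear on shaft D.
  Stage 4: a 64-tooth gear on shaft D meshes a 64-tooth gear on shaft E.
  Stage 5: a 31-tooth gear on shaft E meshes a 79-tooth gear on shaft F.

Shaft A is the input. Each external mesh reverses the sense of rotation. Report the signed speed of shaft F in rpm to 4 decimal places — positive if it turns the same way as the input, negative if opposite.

-634.2293 rpm (opposite to input, |ω| = 634.2293 rpm)

Stage 1 [17T→26T]: ω = 2989.0000×17/26 = 1954.3462 rpm, dir flips to −; running = −1954.3462
Stage 2 [39T→96T]: ω = 1954.3462×39/96 = 793.9531 rpm, dir flips to +; running = +793.9531
Stage 3 [57T→28T]: ω = 793.9531×57/28 = 1616.2617 rpm, dir flips to −; running = −1616.2617
Stage 4 [64T→64T]: ω = 1616.2617×64/64 = 1616.2617 rpm, dir flips to +; running = +1616.2617
Stage 5 [31T→79T]: ω = 1616.2617×31/79 = 634.2293 rpm, dir flips to −; running = −634.2293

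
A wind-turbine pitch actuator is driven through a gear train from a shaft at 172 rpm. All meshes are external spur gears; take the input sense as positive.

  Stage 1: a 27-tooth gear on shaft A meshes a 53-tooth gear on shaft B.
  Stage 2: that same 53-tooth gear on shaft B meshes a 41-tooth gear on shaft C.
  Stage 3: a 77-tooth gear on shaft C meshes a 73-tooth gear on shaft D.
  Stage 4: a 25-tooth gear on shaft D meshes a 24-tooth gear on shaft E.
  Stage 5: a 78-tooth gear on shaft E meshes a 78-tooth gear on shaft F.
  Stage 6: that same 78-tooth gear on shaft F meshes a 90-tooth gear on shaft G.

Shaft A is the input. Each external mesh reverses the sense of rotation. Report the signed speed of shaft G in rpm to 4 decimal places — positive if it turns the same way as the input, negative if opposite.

+107.8592 rpm (same as input, |ω| = 107.8592 rpm)

Stage 1 [27T→53T]: ω = 172.0000×27/53 = 87.6226 rpm, dir flips to −; running = −87.6226
Stage 2 [53T→41T]: ω = 87.6226×53/41 = 113.2683 rpm, dir flips to +; running = +113.2683
Stage 3 [77T→73T]: ω = 113.2683×77/73 = 119.4748 rpm, dir flips to −; running = −119.4748
Stage 4 [25T→24T]: ω = 119.4748×25/24 = 124.4529 rpm, dir flips to +; running = +124.4529
Stage 5 [78T→78T]: ω = 124.4529×78/78 = 124.4529 rpm, dir flips to −; running = −124.4529
Stage 6 [78T→90T]: ω = 124.4529×78/90 = 107.8592 rpm, dir flips to +; running = +107.8592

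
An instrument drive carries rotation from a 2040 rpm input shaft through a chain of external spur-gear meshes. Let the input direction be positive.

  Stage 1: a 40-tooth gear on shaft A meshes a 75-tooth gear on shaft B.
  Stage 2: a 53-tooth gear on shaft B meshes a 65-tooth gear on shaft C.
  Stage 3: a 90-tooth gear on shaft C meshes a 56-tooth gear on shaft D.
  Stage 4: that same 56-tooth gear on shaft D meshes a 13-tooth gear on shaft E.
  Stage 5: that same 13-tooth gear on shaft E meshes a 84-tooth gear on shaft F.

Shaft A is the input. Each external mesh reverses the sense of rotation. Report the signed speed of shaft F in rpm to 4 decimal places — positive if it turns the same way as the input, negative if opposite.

Stage 1 [40T→75T]: ω = 2040.0000×40/75 = 1088.0000 rpm, dir flips to −; running = −1088.0000
Stage 2 [53T→65T]: ω = 1088.0000×53/65 = 887.1385 rpm, dir flips to +; running = +887.1385
Stage 3 [90T→56T]: ω = 887.1385×90/56 = 1425.7582 rpm, dir flips to −; running = −1425.7582
Stage 4 [56T→13T]: ω = 1425.7582×56/13 = 6141.7278 rpm, dir flips to +; running = +6141.7278
Stage 5 [13T→84T]: ω = 6141.7278×13/84 = 950.5055 rpm, dir flips to −; running = −950.5055

-950.5055 rpm (opposite to input, |ω| = 950.5055 rpm)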